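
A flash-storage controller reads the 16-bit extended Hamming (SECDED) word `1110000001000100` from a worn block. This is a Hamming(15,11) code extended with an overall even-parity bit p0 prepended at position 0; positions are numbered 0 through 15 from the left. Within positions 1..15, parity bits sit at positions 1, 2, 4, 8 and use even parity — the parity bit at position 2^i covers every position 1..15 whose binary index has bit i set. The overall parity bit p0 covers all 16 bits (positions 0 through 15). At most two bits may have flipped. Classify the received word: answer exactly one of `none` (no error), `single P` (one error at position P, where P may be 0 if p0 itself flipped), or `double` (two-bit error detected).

s1: b1⊕b3⊕b5⊕b7⊕b9⊕b11⊕b13⊕b15 = 1⊕0⊕0⊕0⊕1⊕0⊕1⊕0 = 1
s2: b2⊕b3⊕b6⊕b7⊕b10⊕b11⊕b14⊕b15 = 1⊕0⊕0⊕0⊕0⊕0⊕0⊕0 = 1
s4: b4⊕b5⊕b6⊕b7⊕b12⊕b13⊕b14⊕b15 = 0⊕0⊕0⊕0⊕0⊕1⊕0⊕0 = 1
s8: b8⊕b9⊕b10⊕b11⊕b12⊕b13⊕b14⊕b15 = 0⊕1⊕0⊕0⊕0⊕1⊕0⊕0 = 0
Syndrome (s8...s1) = 0111 → position 7.
Overall parity (XOR of all 16 bits, including p0): 1⊕1⊕1⊕0⊕0⊕0⊕0⊕0⊕0⊕1⊕0⊕0⊕0⊕1⊕0⊕0 = 1
Overall=1, syndrome position=7 → single-bit error at position 7.

single 7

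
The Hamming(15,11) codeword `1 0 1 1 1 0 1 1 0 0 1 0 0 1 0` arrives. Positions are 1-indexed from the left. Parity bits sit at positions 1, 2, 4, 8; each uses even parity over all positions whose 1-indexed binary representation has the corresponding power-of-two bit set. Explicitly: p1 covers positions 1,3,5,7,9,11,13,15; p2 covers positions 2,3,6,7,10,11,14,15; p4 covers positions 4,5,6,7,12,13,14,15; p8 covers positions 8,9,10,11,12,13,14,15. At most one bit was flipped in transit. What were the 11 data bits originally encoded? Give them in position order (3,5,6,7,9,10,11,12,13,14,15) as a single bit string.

11011010010

s1: b1⊕b3⊕b5⊕b7⊕b9⊕b11⊕b13⊕b15 = 1⊕1⊕1⊕1⊕0⊕1⊕0⊕0 = 1
s2: b2⊕b3⊕b6⊕b7⊕b10⊕b11⊕b14⊕b15 = 0⊕1⊕0⊕1⊕0⊕1⊕1⊕0 = 0
s4: b4⊕b5⊕b6⊕b7⊕b12⊕b13⊕b14⊕b15 = 1⊕1⊕0⊕1⊕0⊕0⊕1⊕0 = 0
s8: b8⊕b9⊕b10⊕b11⊕b12⊕b13⊕b14⊕b15 = 1⊕0⊕0⊕1⊕0⊕0⊕1⊕0 = 1
Syndrome (s8...s1) = 1001 → position 9.
Flip bit 9: corrected codeword = 101110111010010
Data bits at positions 3,5,6,7,9,10,11,12,13,14,15: 11011010010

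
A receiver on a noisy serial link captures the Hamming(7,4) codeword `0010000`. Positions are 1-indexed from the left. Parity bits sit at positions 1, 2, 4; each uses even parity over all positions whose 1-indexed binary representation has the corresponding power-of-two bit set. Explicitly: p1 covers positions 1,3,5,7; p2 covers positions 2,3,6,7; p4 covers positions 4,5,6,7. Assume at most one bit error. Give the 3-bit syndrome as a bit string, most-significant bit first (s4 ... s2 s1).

s1: b1⊕b3⊕b5⊕b7 = 0⊕1⊕0⊕0 = 1
s2: b2⊕b3⊕b6⊕b7 = 0⊕1⊕0⊕0 = 1
s4: b4⊕b5⊕b6⊕b7 = 0⊕0⊕0⊕0 = 0
Syndrome (s4...s1) = 011 → position 3.

011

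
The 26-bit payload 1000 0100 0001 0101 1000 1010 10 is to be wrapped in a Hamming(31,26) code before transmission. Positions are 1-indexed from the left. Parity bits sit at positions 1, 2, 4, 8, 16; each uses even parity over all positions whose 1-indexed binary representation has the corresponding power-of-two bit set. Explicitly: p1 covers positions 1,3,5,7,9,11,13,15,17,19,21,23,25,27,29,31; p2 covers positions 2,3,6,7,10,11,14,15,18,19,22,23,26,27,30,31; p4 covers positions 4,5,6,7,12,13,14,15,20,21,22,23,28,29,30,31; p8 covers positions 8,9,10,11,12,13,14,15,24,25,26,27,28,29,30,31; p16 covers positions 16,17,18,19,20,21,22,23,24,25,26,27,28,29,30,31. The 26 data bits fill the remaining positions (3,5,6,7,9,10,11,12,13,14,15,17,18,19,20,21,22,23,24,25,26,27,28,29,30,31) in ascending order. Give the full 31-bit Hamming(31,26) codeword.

0010000001000001101011000101010

Place data bits at non-power-of-two positions: b3=1, b5=0, b6=0, b7=0, b9=0, b10=1, b11=0, b12=0, b13=0, b14=0, b15=0, b17=1, b18=0, b19=1, b20=0, b21=1, b22=1, b23=0, b24=0, b25=0, b26=1, b27=0, b28=1, b29=0, b30=1, b31=0.
p1 = XOR of data positions {3,5,7,9,11,13,15,17,19,21,23,25,27,29,31} = 1⊕0⊕0⊕0⊕0⊕0⊕0⊕1⊕1⊕1⊕0⊕0⊕0⊕0⊕0 = 0
p2 = XOR of data positions {3,6,7,10,11,14,15,18,19,22,23,26,27,30,31} = 1⊕0⊕0⊕1⊕0⊕0⊕0⊕0⊕1⊕1⊕0⊕1⊕0⊕1⊕0 = 0
p4 = XOR of data positions {5,6,7,12,13,14,15,20,21,22,23,28,29,30,31} = 0⊕0⊕0⊕0⊕0⊕0⊕0⊕0⊕1⊕1⊕0⊕1⊕0⊕1⊕0 = 0
p8 = XOR of data positions {9,10,11,12,13,14,15,24,25,26,27,28,29,30,31} = 0⊕1⊕0⊕0⊕0⊕0⊕0⊕0⊕0⊕1⊕0⊕1⊕0⊕1⊕0 = 0
p16 = XOR of data positions {17,18,19,20,21,22,23,24,25,26,27,28,29,30,31} = 1⊕0⊕1⊕0⊕1⊕1⊕0⊕0⊕0⊕1⊕0⊕1⊕0⊕1⊕0 = 1
Codeword b1..b31 = 0010000001000001101011000101010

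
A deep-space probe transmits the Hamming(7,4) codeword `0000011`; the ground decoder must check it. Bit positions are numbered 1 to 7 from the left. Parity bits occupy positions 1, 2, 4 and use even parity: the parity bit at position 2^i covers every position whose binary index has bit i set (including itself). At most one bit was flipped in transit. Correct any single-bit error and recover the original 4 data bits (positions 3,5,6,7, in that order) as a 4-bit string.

0011

s1: b1⊕b3⊕b5⊕b7 = 0⊕0⊕0⊕1 = 1
s2: b2⊕b3⊕b6⊕b7 = 0⊕0⊕1⊕1 = 0
s4: b4⊕b5⊕b6⊕b7 = 0⊕0⊕1⊕1 = 0
Syndrome (s4...s1) = 001 → position 1.
Flip bit 1: corrected codeword = 1000011
Data bits at positions 3,5,6,7: 0011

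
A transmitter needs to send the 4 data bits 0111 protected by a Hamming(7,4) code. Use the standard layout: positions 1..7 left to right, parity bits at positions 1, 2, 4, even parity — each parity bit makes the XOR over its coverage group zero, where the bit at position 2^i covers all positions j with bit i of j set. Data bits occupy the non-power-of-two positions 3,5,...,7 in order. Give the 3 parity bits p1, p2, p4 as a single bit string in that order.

Place data bits at non-power-of-two positions: b3=0, b5=1, b6=1, b7=1.
p1 = XOR of data positions {3,5,7} = 0⊕1⊕1 = 0
p2 = XOR of data positions {3,6,7} = 0⊕1⊕1 = 0
p4 = XOR of data positions {5,6,7} = 1⊕1⊕1 = 1
Parity bits p1,p2,p4 = 001

001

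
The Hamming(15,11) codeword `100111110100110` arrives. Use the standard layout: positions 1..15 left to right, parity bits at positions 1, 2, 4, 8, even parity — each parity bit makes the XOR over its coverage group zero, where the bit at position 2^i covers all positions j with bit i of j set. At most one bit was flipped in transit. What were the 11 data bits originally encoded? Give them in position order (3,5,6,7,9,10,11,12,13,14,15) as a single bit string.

s1: b1⊕b3⊕b5⊕b7⊕b9⊕b11⊕b13⊕b15 = 1⊕0⊕1⊕1⊕0⊕0⊕1⊕0 = 0
s2: b2⊕b3⊕b6⊕b7⊕b10⊕b11⊕b14⊕b15 = 0⊕0⊕1⊕1⊕1⊕0⊕1⊕0 = 0
s4: b4⊕b5⊕b6⊕b7⊕b12⊕b13⊕b14⊕b15 = 1⊕1⊕1⊕1⊕0⊕1⊕1⊕0 = 0
s8: b8⊕b9⊕b10⊕b11⊕b12⊕b13⊕b14⊕b15 = 1⊕0⊕1⊕0⊕0⊕1⊕1⊕0 = 0
Syndrome (s8...s1) = 0000 → position 0 (no error).
No correction needed.
Data bits at positions 3,5,6,7,9,10,11,12,13,14,15: 01110100110

01110100110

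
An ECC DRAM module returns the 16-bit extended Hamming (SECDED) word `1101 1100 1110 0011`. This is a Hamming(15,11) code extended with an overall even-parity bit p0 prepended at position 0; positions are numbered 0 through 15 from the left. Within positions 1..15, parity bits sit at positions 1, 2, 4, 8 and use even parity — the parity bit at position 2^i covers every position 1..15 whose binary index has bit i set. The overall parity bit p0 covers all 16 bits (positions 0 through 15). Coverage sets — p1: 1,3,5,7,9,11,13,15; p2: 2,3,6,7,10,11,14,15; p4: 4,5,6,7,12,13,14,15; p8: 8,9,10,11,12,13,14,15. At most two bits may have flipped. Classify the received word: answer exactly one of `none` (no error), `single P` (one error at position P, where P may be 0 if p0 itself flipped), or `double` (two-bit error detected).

double

s1: b1⊕b3⊕b5⊕b7⊕b9⊕b11⊕b13⊕b15 = 1⊕1⊕1⊕0⊕1⊕0⊕0⊕1 = 1
s2: b2⊕b3⊕b6⊕b7⊕b10⊕b11⊕b14⊕b15 = 0⊕1⊕0⊕0⊕1⊕0⊕1⊕1 = 0
s4: b4⊕b5⊕b6⊕b7⊕b12⊕b13⊕b14⊕b15 = 1⊕1⊕0⊕0⊕0⊕0⊕1⊕1 = 0
s8: b8⊕b9⊕b10⊕b11⊕b12⊕b13⊕b14⊕b15 = 1⊕1⊕1⊕0⊕0⊕0⊕1⊕1 = 1
Syndrome (s8...s1) = 1001 → position 9.
Overall parity (XOR of all 16 bits, including p0): 1⊕1⊕0⊕1⊕1⊕1⊕0⊕0⊕1⊕1⊕1⊕0⊕0⊕0⊕1⊕1 = 0
Overall=0, syndrome position=9 → double-bit error detected (uncorrectable).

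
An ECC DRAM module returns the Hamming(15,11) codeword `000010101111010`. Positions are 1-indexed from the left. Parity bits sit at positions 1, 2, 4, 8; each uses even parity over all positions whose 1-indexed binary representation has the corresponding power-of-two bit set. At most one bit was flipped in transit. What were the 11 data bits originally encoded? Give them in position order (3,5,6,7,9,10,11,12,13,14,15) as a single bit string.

s1: b1⊕b3⊕b5⊕b7⊕b9⊕b11⊕b13⊕b15 = 0⊕0⊕1⊕1⊕1⊕1⊕0⊕0 = 0
s2: b2⊕b3⊕b6⊕b7⊕b10⊕b11⊕b14⊕b15 = 0⊕0⊕0⊕1⊕1⊕1⊕1⊕0 = 0
s4: b4⊕b5⊕b6⊕b7⊕b12⊕b13⊕b14⊕b15 = 0⊕1⊕0⊕1⊕1⊕0⊕1⊕0 = 0
s8: b8⊕b9⊕b10⊕b11⊕b12⊕b13⊕b14⊕b15 = 0⊕1⊕1⊕1⊕1⊕0⊕1⊕0 = 1
Syndrome (s8...s1) = 1000 → position 8.
Flip bit 8: corrected codeword = 000010111111010
Data bits at positions 3,5,6,7,9,10,11,12,13,14,15: 01011111010

01011111010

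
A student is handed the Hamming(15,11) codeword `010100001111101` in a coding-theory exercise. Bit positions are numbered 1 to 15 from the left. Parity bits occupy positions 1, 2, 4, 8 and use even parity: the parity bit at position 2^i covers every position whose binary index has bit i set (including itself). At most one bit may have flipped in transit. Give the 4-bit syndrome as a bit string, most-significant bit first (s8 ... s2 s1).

0000

s1: b1⊕b3⊕b5⊕b7⊕b9⊕b11⊕b13⊕b15 = 0⊕0⊕0⊕0⊕1⊕1⊕1⊕1 = 0
s2: b2⊕b3⊕b6⊕b7⊕b10⊕b11⊕b14⊕b15 = 1⊕0⊕0⊕0⊕1⊕1⊕0⊕1 = 0
s4: b4⊕b5⊕b6⊕b7⊕b12⊕b13⊕b14⊕b15 = 1⊕0⊕0⊕0⊕1⊕1⊕0⊕1 = 0
s8: b8⊕b9⊕b10⊕b11⊕b12⊕b13⊕b14⊕b15 = 0⊕1⊕1⊕1⊕1⊕1⊕0⊕1 = 0
Syndrome (s8...s1) = 0000 → position 0 (no error).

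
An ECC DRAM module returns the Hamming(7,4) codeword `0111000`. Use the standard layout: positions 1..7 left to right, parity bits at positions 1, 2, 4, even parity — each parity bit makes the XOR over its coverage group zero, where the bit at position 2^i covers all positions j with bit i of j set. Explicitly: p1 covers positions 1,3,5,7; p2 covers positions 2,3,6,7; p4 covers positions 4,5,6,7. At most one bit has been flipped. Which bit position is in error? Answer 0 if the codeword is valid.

s1: b1⊕b3⊕b5⊕b7 = 0⊕1⊕0⊕0 = 1
s2: b2⊕b3⊕b6⊕b7 = 1⊕1⊕0⊕0 = 0
s4: b4⊕b5⊕b6⊕b7 = 1⊕0⊕0⊕0 = 1
Syndrome (s4...s1) = 101 → position 5.

5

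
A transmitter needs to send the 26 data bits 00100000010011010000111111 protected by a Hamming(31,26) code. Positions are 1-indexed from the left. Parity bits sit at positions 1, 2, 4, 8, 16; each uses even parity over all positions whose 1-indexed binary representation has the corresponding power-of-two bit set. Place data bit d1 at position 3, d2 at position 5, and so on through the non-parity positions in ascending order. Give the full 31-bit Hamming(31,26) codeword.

Place data bits at non-power-of-two positions: b3=0, b5=0, b6=1, b7=0, b9=0, b10=0, b11=0, b12=0, b13=0, b14=1, b15=0, b17=0, b18=1, b19=1, b20=0, b21=1, b22=0, b23=0, b24=0, b25=0, b26=1, b27=1, b28=1, b29=1, b30=1, b31=1.
p1 = XOR of data positions {3,5,7,9,11,13,15,17,19,21,23,25,27,29,31} = 0⊕0⊕0⊕0⊕0⊕0⊕0⊕0⊕1⊕1⊕0⊕0⊕1⊕1⊕1 = 1
p2 = XOR of data positions {3,6,7,10,11,14,15,18,19,22,23,26,27,30,31} = 0⊕1⊕0⊕0⊕0⊕1⊕0⊕1⊕1⊕0⊕0⊕1⊕1⊕1⊕1 = 0
p4 = XOR of data positions {5,6,7,12,13,14,15,20,21,22,23,28,29,30,31} = 0⊕1⊕0⊕0⊕0⊕1⊕0⊕0⊕1⊕0⊕0⊕1⊕1⊕1⊕1 = 1
p8 = XOR of data positions {9,10,11,12,13,14,15,24,25,26,27,28,29,30,31} = 0⊕0⊕0⊕0⊕0⊕1⊕0⊕0⊕0⊕1⊕1⊕1⊕1⊕1⊕1 = 1
p16 = XOR of data positions {17,18,19,20,21,22,23,24,25,26,27,28,29,30,31} = 0⊕1⊕1⊕0⊕1⊕0⊕0⊕0⊕0⊕1⊕1⊕1⊕1⊕1⊕1 = 1
Codeword b1..b31 = 1001010100000101011010000111111

1001010100000101011010000111111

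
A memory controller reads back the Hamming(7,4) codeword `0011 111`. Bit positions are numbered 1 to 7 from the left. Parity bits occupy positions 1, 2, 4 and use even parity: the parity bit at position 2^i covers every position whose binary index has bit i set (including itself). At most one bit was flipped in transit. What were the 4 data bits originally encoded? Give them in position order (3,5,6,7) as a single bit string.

0111

s1: b1⊕b3⊕b5⊕b7 = 0⊕1⊕1⊕1 = 1
s2: b2⊕b3⊕b6⊕b7 = 0⊕1⊕1⊕1 = 1
s4: b4⊕b5⊕b6⊕b7 = 1⊕1⊕1⊕1 = 0
Syndrome (s4...s1) = 011 → position 3.
Flip bit 3: corrected codeword = 0001111
Data bits at positions 3,5,6,7: 0111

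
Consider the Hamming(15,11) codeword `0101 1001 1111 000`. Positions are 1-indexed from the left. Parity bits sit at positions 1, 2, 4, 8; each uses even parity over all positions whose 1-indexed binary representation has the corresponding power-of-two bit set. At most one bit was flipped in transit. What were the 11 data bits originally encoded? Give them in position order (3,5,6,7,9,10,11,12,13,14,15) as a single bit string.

s1: b1⊕b3⊕b5⊕b7⊕b9⊕b11⊕b13⊕b15 = 0⊕0⊕1⊕0⊕1⊕1⊕0⊕0 = 1
s2: b2⊕b3⊕b6⊕b7⊕b10⊕b11⊕b14⊕b15 = 1⊕0⊕0⊕0⊕1⊕1⊕0⊕0 = 1
s4: b4⊕b5⊕b6⊕b7⊕b12⊕b13⊕b14⊕b15 = 1⊕1⊕0⊕0⊕1⊕0⊕0⊕0 = 1
s8: b8⊕b9⊕b10⊕b11⊕b12⊕b13⊕b14⊕b15 = 1⊕1⊕1⊕1⊕1⊕0⊕0⊕0 = 1
Syndrome (s8...s1) = 1111 → position 15.
Flip bit 15: corrected codeword = 010110011111001
Data bits at positions 3,5,6,7,9,10,11,12,13,14,15: 01001111001

01001111001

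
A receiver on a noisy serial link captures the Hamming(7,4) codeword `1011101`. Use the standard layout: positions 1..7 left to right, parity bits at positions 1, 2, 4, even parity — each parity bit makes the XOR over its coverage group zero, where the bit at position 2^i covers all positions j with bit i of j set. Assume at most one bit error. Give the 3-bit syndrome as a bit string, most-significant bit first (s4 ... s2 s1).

s1: b1⊕b3⊕b5⊕b7 = 1⊕1⊕1⊕1 = 0
s2: b2⊕b3⊕b6⊕b7 = 0⊕1⊕0⊕1 = 0
s4: b4⊕b5⊕b6⊕b7 = 1⊕1⊕0⊕1 = 1
Syndrome (s4...s1) = 100 → position 4.

100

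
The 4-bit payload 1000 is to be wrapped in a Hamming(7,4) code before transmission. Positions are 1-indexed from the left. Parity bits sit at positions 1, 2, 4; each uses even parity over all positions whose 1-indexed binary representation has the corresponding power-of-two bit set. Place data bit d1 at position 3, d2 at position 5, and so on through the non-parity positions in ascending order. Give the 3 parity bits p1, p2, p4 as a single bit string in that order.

Place data bits at non-power-of-two positions: b3=1, b5=0, b6=0, b7=0.
p1 = XOR of data positions {3,5,7} = 1⊕0⊕0 = 1
p2 = XOR of data positions {3,6,7} = 1⊕0⊕0 = 1
p4 = XOR of data positions {5,6,7} = 0⊕0⊕0 = 0
Parity bits p1,p2,p4 = 110

110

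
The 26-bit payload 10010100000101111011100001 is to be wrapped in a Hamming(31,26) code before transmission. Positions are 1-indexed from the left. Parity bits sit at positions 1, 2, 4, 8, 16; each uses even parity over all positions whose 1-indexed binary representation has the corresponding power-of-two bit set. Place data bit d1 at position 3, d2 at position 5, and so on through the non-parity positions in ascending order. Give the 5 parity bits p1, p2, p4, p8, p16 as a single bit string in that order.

Place data bits at non-power-of-two positions: b3=1, b5=0, b6=0, b7=1, b9=0, b10=1, b11=0, b12=0, b13=0, b14=0, b15=0, b17=1, b18=0, b19=1, b20=1, b21=1, b22=1, b23=0, b24=1, b25=1, b26=1, b27=0, b28=0, b29=0, b30=0, b31=1.
p1 = XOR of data positions {3,5,7,9,11,13,15,17,19,21,23,25,27,29,31} = 1⊕0⊕1⊕0⊕0⊕0⊕0⊕1⊕1⊕1⊕0⊕1⊕0⊕0⊕1 = 1
p2 = XOR of data positions {3,6,7,10,11,14,15,18,19,22,23,26,27,30,31} = 1⊕0⊕1⊕1⊕0⊕0⊕0⊕0⊕1⊕1⊕0⊕1⊕0⊕0⊕1 = 1
p4 = XOR of data positions {5,6,7,12,13,14,15,20,21,22,23,28,29,30,31} = 0⊕0⊕1⊕0⊕0⊕0⊕0⊕1⊕1⊕1⊕0⊕0⊕0⊕0⊕1 = 1
p8 = XOR of data positions {9,10,11,12,13,14,15,24,25,26,27,28,29,30,31} = 0⊕1⊕0⊕0⊕0⊕0⊕0⊕1⊕1⊕1⊕0⊕0⊕0⊕0⊕1 = 1
p16 = XOR of data positions {17,18,19,20,21,22,23,24,25,26,27,28,29,30,31} = 1⊕0⊕1⊕1⊕1⊕1⊕0⊕1⊕1⊕1⊕0⊕0⊕0⊕0⊕1 = 1
Parity bits p1,p2,p4,p8,p16 = 11111

11111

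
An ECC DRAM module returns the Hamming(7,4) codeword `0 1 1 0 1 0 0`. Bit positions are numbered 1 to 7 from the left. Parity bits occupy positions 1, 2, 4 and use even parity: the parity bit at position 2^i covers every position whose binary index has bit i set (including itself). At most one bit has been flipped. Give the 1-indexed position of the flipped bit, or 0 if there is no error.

s1: b1⊕b3⊕b5⊕b7 = 0⊕1⊕1⊕0 = 0
s2: b2⊕b3⊕b6⊕b7 = 1⊕1⊕0⊕0 = 0
s4: b4⊕b5⊕b6⊕b7 = 0⊕1⊕0⊕0 = 1
Syndrome (s4...s1) = 100 → position 4.

4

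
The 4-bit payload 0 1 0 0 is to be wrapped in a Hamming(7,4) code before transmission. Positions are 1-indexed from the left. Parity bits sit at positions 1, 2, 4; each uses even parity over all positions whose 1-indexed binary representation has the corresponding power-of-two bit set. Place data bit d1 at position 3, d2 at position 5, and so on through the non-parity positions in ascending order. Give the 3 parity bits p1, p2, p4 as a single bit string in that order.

Place data bits at non-power-of-two positions: b3=0, b5=1, b6=0, b7=0.
p1 = XOR of data positions {3,5,7} = 0⊕1⊕0 = 1
p2 = XOR of data positions {3,6,7} = 0⊕0⊕0 = 0
p4 = XOR of data positions {5,6,7} = 1⊕0⊕0 = 1
Parity bits p1,p2,p4 = 101

101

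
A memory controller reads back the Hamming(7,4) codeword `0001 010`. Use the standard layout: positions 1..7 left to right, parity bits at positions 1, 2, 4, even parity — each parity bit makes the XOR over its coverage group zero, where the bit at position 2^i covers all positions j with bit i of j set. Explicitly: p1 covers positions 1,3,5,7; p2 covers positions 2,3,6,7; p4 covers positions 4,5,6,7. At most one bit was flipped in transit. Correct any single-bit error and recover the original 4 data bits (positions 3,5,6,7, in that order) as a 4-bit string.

0010

s1: b1⊕b3⊕b5⊕b7 = 0⊕0⊕0⊕0 = 0
s2: b2⊕b3⊕b6⊕b7 = 0⊕0⊕1⊕0 = 1
s4: b4⊕b5⊕b6⊕b7 = 1⊕0⊕1⊕0 = 0
Syndrome (s4...s1) = 010 → position 2.
Flip bit 2: corrected codeword = 0101010
Data bits at positions 3,5,6,7: 0010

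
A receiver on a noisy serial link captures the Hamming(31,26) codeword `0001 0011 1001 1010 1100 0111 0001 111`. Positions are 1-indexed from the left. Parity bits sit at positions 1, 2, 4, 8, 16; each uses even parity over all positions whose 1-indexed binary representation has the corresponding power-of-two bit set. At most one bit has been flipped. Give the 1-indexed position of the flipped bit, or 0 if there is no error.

22

s1: b1⊕b3⊕b5⊕b7⊕b9⊕b11⊕b13⊕b15⊕b17⊕b19⊕b21⊕b23⊕b25⊕b27⊕b29⊕b31 = 0⊕0⊕0⊕1⊕1⊕0⊕1⊕1⊕1⊕0⊕0⊕1⊕0⊕0⊕1⊕1 = 0
s2: b2⊕b3⊕b6⊕b7⊕b10⊕b11⊕b14⊕b15⊕b18⊕b19⊕b22⊕b23⊕b26⊕b27⊕b30⊕b31 = 0⊕0⊕0⊕1⊕0⊕0⊕0⊕1⊕1⊕0⊕1⊕1⊕0⊕0⊕1⊕1 = 1
s4: b4⊕b5⊕b6⊕b7⊕b12⊕b13⊕b14⊕b15⊕b20⊕b21⊕b22⊕b23⊕b28⊕b29⊕b30⊕b31 = 1⊕0⊕0⊕1⊕1⊕1⊕0⊕1⊕0⊕0⊕1⊕1⊕1⊕1⊕1⊕1 = 1
s8: b8⊕b9⊕b10⊕b11⊕b12⊕b13⊕b14⊕b15⊕b24⊕b25⊕b26⊕b27⊕b28⊕b29⊕b30⊕b31 = 1⊕1⊕0⊕0⊕1⊕1⊕0⊕1⊕1⊕0⊕0⊕0⊕1⊕1⊕1⊕1 = 0
s16: b16⊕b17⊕b18⊕b19⊕b20⊕b21⊕b22⊕b23⊕b24⊕b25⊕b26⊕b27⊕b28⊕b29⊕b30⊕b31 = 0⊕1⊕1⊕0⊕0⊕0⊕1⊕1⊕1⊕0⊕0⊕0⊕1⊕1⊕1⊕1 = 1
Syndrome (s16...s1) = 10110 → position 22.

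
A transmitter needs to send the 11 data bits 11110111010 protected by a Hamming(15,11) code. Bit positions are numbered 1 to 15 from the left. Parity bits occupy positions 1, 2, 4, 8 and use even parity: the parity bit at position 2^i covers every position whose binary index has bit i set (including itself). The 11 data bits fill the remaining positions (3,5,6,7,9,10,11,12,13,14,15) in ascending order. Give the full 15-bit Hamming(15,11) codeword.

Place data bits at non-power-of-two positions: b3=1, b5=1, b6=1, b7=1, b9=0, b10=1, b11=1, b12=1, b13=0, b14=1, b15=0.
p1 = XOR of data positions {3,5,7,9,11,13,15} = 1⊕1⊕1⊕0⊕1⊕0⊕0 = 0
p2 = XOR of data positions {3,6,7,10,11,14,15} = 1⊕1⊕1⊕1⊕1⊕1⊕0 = 0
p4 = XOR of data positions {5,6,7,12,13,14,15} = 1⊕1⊕1⊕1⊕0⊕1⊕0 = 1
p8 = XOR of data positions {9,10,11,12,13,14,15} = 0⊕1⊕1⊕1⊕0⊕1⊕0 = 0
Codeword b1..b15 = 001111100111010

001111100111010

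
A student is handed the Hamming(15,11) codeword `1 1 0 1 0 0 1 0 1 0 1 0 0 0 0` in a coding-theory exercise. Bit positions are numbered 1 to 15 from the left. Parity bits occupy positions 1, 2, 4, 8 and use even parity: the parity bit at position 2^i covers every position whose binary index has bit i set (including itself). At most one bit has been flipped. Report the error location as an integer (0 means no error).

s1: b1⊕b3⊕b5⊕b7⊕b9⊕b11⊕b13⊕b15 = 1⊕0⊕0⊕1⊕1⊕1⊕0⊕0 = 0
s2: b2⊕b3⊕b6⊕b7⊕b10⊕b11⊕b14⊕b15 = 1⊕0⊕0⊕1⊕0⊕1⊕0⊕0 = 1
s4: b4⊕b5⊕b6⊕b7⊕b12⊕b13⊕b14⊕b15 = 1⊕0⊕0⊕1⊕0⊕0⊕0⊕0 = 0
s8: b8⊕b9⊕b10⊕b11⊕b12⊕b13⊕b14⊕b15 = 0⊕1⊕0⊕1⊕0⊕0⊕0⊕0 = 0
Syndrome (s8...s1) = 0010 → position 2.

2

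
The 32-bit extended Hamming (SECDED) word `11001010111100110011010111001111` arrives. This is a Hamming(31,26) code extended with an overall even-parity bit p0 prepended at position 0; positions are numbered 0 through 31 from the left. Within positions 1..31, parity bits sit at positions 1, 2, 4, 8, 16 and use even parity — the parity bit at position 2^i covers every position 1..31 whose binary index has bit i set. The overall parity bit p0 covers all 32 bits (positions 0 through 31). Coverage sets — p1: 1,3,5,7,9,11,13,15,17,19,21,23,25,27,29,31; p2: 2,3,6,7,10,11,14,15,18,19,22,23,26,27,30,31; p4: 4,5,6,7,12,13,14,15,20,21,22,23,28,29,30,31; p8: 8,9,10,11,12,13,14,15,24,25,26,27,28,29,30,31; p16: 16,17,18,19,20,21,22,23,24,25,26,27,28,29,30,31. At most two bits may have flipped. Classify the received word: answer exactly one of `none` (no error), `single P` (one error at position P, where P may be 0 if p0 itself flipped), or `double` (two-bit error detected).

none

s1: b1⊕b3⊕b5⊕b7⊕b9⊕b11⊕b13⊕b15⊕b17⊕b19⊕b21⊕b23⊕b25⊕b27⊕b29⊕b31 = 1⊕0⊕0⊕0⊕1⊕1⊕0⊕1⊕0⊕1⊕1⊕1⊕1⊕0⊕1⊕1 = 0
s2: b2⊕b3⊕b6⊕b7⊕b10⊕b11⊕b14⊕b15⊕b18⊕b19⊕b22⊕b23⊕b26⊕b27⊕b30⊕b31 = 0⊕0⊕1⊕0⊕1⊕1⊕1⊕1⊕1⊕1⊕0⊕1⊕0⊕0⊕1⊕1 = 0
s4: b4⊕b5⊕b6⊕b7⊕b12⊕b13⊕b14⊕b15⊕b20⊕b21⊕b22⊕b23⊕b28⊕b29⊕b30⊕b31 = 1⊕0⊕1⊕0⊕0⊕0⊕1⊕1⊕0⊕1⊕0⊕1⊕1⊕1⊕1⊕1 = 0
s8: b8⊕b9⊕b10⊕b11⊕b12⊕b13⊕b14⊕b15⊕b24⊕b25⊕b26⊕b27⊕b28⊕b29⊕b30⊕b31 = 1⊕1⊕1⊕1⊕0⊕0⊕1⊕1⊕1⊕1⊕0⊕0⊕1⊕1⊕1⊕1 = 0
s16: b16⊕b17⊕b18⊕b19⊕b20⊕b21⊕b22⊕b23⊕b24⊕b25⊕b26⊕b27⊕b28⊕b29⊕b30⊕b31 = 0⊕0⊕1⊕1⊕0⊕1⊕0⊕1⊕1⊕1⊕0⊕0⊕1⊕1⊕1⊕1 = 0
Syndrome (s16...s1) = 00000 → position 0 (no error).
Overall parity (XOR of all 32 bits, including p0): 1⊕1⊕0⊕0⊕1⊕0⊕1⊕0⊕1⊕1⊕1⊕1⊕0⊕0⊕1⊕1⊕0⊕0⊕1⊕1⊕0⊕1⊕0⊕1⊕1⊕1⊕0⊕0⊕1⊕1⊕1⊕1 = 0
Overall=0, syndrome position=0 → no error.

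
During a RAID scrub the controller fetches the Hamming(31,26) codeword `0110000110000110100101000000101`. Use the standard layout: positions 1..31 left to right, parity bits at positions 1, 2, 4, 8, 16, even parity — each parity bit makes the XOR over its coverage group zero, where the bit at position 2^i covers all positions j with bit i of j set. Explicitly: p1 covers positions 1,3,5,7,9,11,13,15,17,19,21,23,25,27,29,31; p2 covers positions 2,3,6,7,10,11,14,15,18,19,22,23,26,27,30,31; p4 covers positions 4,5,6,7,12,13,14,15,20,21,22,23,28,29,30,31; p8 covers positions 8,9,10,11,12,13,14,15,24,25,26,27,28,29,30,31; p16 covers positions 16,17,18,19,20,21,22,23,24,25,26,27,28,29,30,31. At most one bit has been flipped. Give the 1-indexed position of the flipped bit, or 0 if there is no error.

s1: b1⊕b3⊕b5⊕b7⊕b9⊕b11⊕b13⊕b15⊕b17⊕b19⊕b21⊕b23⊕b25⊕b27⊕b29⊕b31 = 0⊕1⊕0⊕0⊕1⊕0⊕0⊕1⊕1⊕0⊕0⊕0⊕0⊕0⊕1⊕1 = 0
s2: b2⊕b3⊕b6⊕b7⊕b10⊕b11⊕b14⊕b15⊕b18⊕b19⊕b22⊕b23⊕b26⊕b27⊕b30⊕b31 = 1⊕1⊕0⊕0⊕0⊕0⊕1⊕1⊕0⊕0⊕1⊕0⊕0⊕0⊕0⊕1 = 0
s4: b4⊕b5⊕b6⊕b7⊕b12⊕b13⊕b14⊕b15⊕b20⊕b21⊕b22⊕b23⊕b28⊕b29⊕b30⊕b31 = 0⊕0⊕0⊕0⊕0⊕0⊕1⊕1⊕1⊕0⊕1⊕0⊕0⊕1⊕0⊕1 = 0
s8: b8⊕b9⊕b10⊕b11⊕b12⊕b13⊕b14⊕b15⊕b24⊕b25⊕b26⊕b27⊕b28⊕b29⊕b30⊕b31 = 1⊕1⊕0⊕0⊕0⊕0⊕1⊕1⊕0⊕0⊕0⊕0⊕0⊕1⊕0⊕1 = 0
s16: b16⊕b17⊕b18⊕b19⊕b20⊕b21⊕b22⊕b23⊕b24⊕b25⊕b26⊕b27⊕b28⊕b29⊕b30⊕b31 = 0⊕1⊕0⊕0⊕1⊕0⊕1⊕0⊕0⊕0⊕0⊕0⊕0⊕1⊕0⊕1 = 1
Syndrome (s16...s1) = 10000 → position 16.

16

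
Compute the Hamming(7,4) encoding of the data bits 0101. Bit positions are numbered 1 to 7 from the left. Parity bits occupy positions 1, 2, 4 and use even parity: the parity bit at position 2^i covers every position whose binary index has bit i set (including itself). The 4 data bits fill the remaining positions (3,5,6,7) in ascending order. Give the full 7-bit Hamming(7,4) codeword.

Place data bits at non-power-of-two positions: b3=0, b5=1, b6=0, b7=1.
p1 = XOR of data positions {3,5,7} = 0⊕1⊕1 = 0
p2 = XOR of data positions {3,6,7} = 0⊕0⊕1 = 1
p4 = XOR of data positions {5,6,7} = 1⊕0⊕1 = 0
Codeword b1..b7 = 0100101

0100101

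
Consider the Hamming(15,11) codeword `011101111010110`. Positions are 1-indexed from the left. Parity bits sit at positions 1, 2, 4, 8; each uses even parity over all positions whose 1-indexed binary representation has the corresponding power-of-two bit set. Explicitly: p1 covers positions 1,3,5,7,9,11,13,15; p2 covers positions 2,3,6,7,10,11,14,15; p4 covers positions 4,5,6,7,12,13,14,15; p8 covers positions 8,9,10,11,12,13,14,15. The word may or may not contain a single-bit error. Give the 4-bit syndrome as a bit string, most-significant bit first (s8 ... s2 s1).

1101

s1: b1⊕b3⊕b5⊕b7⊕b9⊕b11⊕b13⊕b15 = 0⊕1⊕0⊕1⊕1⊕1⊕1⊕0 = 1
s2: b2⊕b3⊕b6⊕b7⊕b10⊕b11⊕b14⊕b15 = 1⊕1⊕1⊕1⊕0⊕1⊕1⊕0 = 0
s4: b4⊕b5⊕b6⊕b7⊕b12⊕b13⊕b14⊕b15 = 1⊕0⊕1⊕1⊕0⊕1⊕1⊕0 = 1
s8: b8⊕b9⊕b10⊕b11⊕b12⊕b13⊕b14⊕b15 = 1⊕1⊕0⊕1⊕0⊕1⊕1⊕0 = 1
Syndrome (s8...s1) = 1101 → position 13.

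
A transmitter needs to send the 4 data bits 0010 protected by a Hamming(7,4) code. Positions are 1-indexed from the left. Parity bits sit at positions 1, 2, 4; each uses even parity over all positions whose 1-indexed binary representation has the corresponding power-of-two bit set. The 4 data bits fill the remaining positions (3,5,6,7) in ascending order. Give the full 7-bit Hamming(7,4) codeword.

Place data bits at non-power-of-two positions: b3=0, b5=0, b6=1, b7=0.
p1 = XOR of data positions {3,5,7} = 0⊕0⊕0 = 0
p2 = XOR of data positions {3,6,7} = 0⊕1⊕0 = 1
p4 = XOR of data positions {5,6,7} = 0⊕1⊕0 = 1
Codeword b1..b7 = 0101010

0101010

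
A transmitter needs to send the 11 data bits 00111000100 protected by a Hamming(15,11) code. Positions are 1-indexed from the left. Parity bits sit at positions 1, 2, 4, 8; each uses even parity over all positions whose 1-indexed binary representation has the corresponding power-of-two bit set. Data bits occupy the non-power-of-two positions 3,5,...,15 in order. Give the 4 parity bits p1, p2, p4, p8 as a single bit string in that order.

Place data bits at non-power-of-two positions: b3=0, b5=0, b6=1, b7=1, b9=1, b10=0, b11=0, b12=0, b13=1, b14=0, b15=0.
p1 = XOR of data positions {3,5,7,9,11,13,15} = 0⊕0⊕1⊕1⊕0⊕1⊕0 = 1
p2 = XOR of data positions {3,6,7,10,11,14,15} = 0⊕1⊕1⊕0⊕0⊕0⊕0 = 0
p4 = XOR of data positions {5,6,7,12,13,14,15} = 0⊕1⊕1⊕0⊕1⊕0⊕0 = 1
p8 = XOR of data positions {9,10,11,12,13,14,15} = 1⊕0⊕0⊕0⊕1⊕0⊕0 = 0
Parity bits p1,p2,p4,p8 = 1010

1010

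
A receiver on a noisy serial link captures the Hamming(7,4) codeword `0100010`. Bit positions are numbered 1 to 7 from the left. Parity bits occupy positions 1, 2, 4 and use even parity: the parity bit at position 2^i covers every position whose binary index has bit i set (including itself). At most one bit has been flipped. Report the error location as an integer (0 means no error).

s1: b1⊕b3⊕b5⊕b7 = 0⊕0⊕0⊕0 = 0
s2: b2⊕b3⊕b6⊕b7 = 1⊕0⊕1⊕0 = 0
s4: b4⊕b5⊕b6⊕b7 = 0⊕0⊕1⊕0 = 1
Syndrome (s4...s1) = 100 → position 4.

4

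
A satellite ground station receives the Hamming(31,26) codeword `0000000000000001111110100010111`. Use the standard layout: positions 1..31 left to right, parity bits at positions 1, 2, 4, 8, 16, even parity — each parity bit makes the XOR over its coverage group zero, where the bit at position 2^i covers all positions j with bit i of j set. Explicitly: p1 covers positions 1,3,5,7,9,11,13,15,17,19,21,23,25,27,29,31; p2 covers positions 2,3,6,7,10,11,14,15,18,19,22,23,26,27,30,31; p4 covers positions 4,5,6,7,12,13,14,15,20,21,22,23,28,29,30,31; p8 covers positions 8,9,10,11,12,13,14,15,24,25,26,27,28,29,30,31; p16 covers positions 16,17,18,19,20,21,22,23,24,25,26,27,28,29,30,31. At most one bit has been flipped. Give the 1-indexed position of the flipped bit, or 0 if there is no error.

s1: b1⊕b3⊕b5⊕b7⊕b9⊕b11⊕b13⊕b15⊕b17⊕b19⊕b21⊕b23⊕b25⊕b27⊕b29⊕b31 = 0⊕0⊕0⊕0⊕0⊕0⊕0⊕0⊕1⊕1⊕1⊕1⊕0⊕1⊕1⊕1 = 1
s2: b2⊕b3⊕b6⊕b7⊕b10⊕b11⊕b14⊕b15⊕b18⊕b19⊕b22⊕b23⊕b26⊕b27⊕b30⊕b31 = 0⊕0⊕0⊕0⊕0⊕0⊕0⊕0⊕1⊕1⊕0⊕1⊕0⊕1⊕1⊕1 = 0
s4: b4⊕b5⊕b6⊕b7⊕b12⊕b13⊕b14⊕b15⊕b20⊕b21⊕b22⊕b23⊕b28⊕b29⊕b30⊕b31 = 0⊕0⊕0⊕0⊕0⊕0⊕0⊕0⊕1⊕1⊕0⊕1⊕0⊕1⊕1⊕1 = 0
s8: b8⊕b9⊕b10⊕b11⊕b12⊕b13⊕b14⊕b15⊕b24⊕b25⊕b26⊕b27⊕b28⊕b29⊕b30⊕b31 = 0⊕0⊕0⊕0⊕0⊕0⊕0⊕0⊕0⊕0⊕0⊕1⊕0⊕1⊕1⊕1 = 0
s16: b16⊕b17⊕b18⊕b19⊕b20⊕b21⊕b22⊕b23⊕b24⊕b25⊕b26⊕b27⊕b28⊕b29⊕b30⊕b31 = 1⊕1⊕1⊕1⊕1⊕1⊕0⊕1⊕0⊕0⊕0⊕1⊕0⊕1⊕1⊕1 = 1
Syndrome (s16...s1) = 10001 → position 17.

17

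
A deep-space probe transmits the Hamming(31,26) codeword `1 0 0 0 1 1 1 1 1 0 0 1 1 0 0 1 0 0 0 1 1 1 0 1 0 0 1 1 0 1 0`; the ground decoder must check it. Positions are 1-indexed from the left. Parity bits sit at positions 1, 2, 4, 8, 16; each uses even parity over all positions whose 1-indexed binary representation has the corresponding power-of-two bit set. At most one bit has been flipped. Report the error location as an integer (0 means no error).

3

s1: b1⊕b3⊕b5⊕b7⊕b9⊕b11⊕b13⊕b15⊕b17⊕b19⊕b21⊕b23⊕b25⊕b27⊕b29⊕b31 = 1⊕0⊕1⊕1⊕1⊕0⊕1⊕0⊕0⊕0⊕1⊕0⊕0⊕1⊕0⊕0 = 1
s2: b2⊕b3⊕b6⊕b7⊕b10⊕b11⊕b14⊕b15⊕b18⊕b19⊕b22⊕b23⊕b26⊕b27⊕b30⊕b31 = 0⊕0⊕1⊕1⊕0⊕0⊕0⊕0⊕0⊕0⊕1⊕0⊕0⊕1⊕1⊕0 = 1
s4: b4⊕b5⊕b6⊕b7⊕b12⊕b13⊕b14⊕b15⊕b20⊕b21⊕b22⊕b23⊕b28⊕b29⊕b30⊕b31 = 0⊕1⊕1⊕1⊕1⊕1⊕0⊕0⊕1⊕1⊕1⊕0⊕1⊕0⊕1⊕0 = 0
s8: b8⊕b9⊕b10⊕b11⊕b12⊕b13⊕b14⊕b15⊕b24⊕b25⊕b26⊕b27⊕b28⊕b29⊕b30⊕b31 = 1⊕1⊕0⊕0⊕1⊕1⊕0⊕0⊕1⊕0⊕0⊕1⊕1⊕0⊕1⊕0 = 0
s16: b16⊕b17⊕b18⊕b19⊕b20⊕b21⊕b22⊕b23⊕b24⊕b25⊕b26⊕b27⊕b28⊕b29⊕b30⊕b31 = 1⊕0⊕0⊕0⊕1⊕1⊕1⊕0⊕1⊕0⊕0⊕1⊕1⊕0⊕1⊕0 = 0
Syndrome (s16...s1) = 00011 → position 3.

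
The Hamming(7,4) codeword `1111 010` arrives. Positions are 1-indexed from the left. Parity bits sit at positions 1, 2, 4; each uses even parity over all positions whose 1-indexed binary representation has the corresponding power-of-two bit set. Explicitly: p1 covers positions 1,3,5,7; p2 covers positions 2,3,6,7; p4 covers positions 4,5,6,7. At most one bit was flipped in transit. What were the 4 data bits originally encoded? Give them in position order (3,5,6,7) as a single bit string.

s1: b1⊕b3⊕b5⊕b7 = 1⊕1⊕0⊕0 = 0
s2: b2⊕b3⊕b6⊕b7 = 1⊕1⊕1⊕0 = 1
s4: b4⊕b5⊕b6⊕b7 = 1⊕0⊕1⊕0 = 0
Syndrome (s4...s1) = 010 → position 2.
Flip bit 2: corrected codeword = 1011010
Data bits at positions 3,5,6,7: 1010

1010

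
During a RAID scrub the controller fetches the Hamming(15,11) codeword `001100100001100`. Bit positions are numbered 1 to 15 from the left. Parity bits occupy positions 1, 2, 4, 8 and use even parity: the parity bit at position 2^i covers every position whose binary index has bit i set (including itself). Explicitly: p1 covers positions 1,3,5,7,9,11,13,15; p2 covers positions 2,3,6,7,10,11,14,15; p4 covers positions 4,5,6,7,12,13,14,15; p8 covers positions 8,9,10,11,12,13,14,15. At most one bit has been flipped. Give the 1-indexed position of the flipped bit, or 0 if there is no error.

s1: b1⊕b3⊕b5⊕b7⊕b9⊕b11⊕b13⊕b15 = 0⊕1⊕0⊕1⊕0⊕0⊕1⊕0 = 1
s2: b2⊕b3⊕b6⊕b7⊕b10⊕b11⊕b14⊕b15 = 0⊕1⊕0⊕1⊕0⊕0⊕0⊕0 = 0
s4: b4⊕b5⊕b6⊕b7⊕b12⊕b13⊕b14⊕b15 = 1⊕0⊕0⊕1⊕1⊕1⊕0⊕0 = 0
s8: b8⊕b9⊕b10⊕b11⊕b12⊕b13⊕b14⊕b15 = 0⊕0⊕0⊕0⊕1⊕1⊕0⊕0 = 0
Syndrome (s8...s1) = 0001 → position 1.

1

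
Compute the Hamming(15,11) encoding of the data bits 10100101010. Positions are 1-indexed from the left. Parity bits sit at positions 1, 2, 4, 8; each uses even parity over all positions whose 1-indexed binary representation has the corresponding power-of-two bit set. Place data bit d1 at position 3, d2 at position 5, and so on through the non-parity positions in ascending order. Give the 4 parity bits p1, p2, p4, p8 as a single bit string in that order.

Place data bits at non-power-of-two positions: b3=1, b5=0, b6=1, b7=0, b9=0, b10=1, b11=0, b12=1, b13=0, b14=1, b15=0.
p1 = XOR of data positions {3,5,7,9,11,13,15} = 1⊕0⊕0⊕0⊕0⊕0⊕0 = 1
p2 = XOR of data positions {3,6,7,10,11,14,15} = 1⊕1⊕0⊕1⊕0⊕1⊕0 = 0
p4 = XOR of data positions {5,6,7,12,13,14,15} = 0⊕1⊕0⊕1⊕0⊕1⊕0 = 1
p8 = XOR of data positions {9,10,11,12,13,14,15} = 0⊕1⊕0⊕1⊕0⊕1⊕0 = 1
Parity bits p1,p2,p4,p8 = 1011

1011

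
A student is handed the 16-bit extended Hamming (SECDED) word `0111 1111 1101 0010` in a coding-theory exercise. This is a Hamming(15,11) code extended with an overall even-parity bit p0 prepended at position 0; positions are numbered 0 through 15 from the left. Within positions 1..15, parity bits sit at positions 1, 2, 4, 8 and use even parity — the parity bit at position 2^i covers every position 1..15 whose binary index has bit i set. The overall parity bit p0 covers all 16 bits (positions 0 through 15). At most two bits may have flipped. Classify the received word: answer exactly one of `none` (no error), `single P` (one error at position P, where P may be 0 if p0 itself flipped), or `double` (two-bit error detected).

single 4

s1: b1⊕b3⊕b5⊕b7⊕b9⊕b11⊕b13⊕b15 = 1⊕1⊕1⊕1⊕1⊕1⊕0⊕0 = 0
s2: b2⊕b3⊕b6⊕b7⊕b10⊕b11⊕b14⊕b15 = 1⊕1⊕1⊕1⊕0⊕1⊕1⊕0 = 0
s4: b4⊕b5⊕b6⊕b7⊕b12⊕b13⊕b14⊕b15 = 1⊕1⊕1⊕1⊕0⊕0⊕1⊕0 = 1
s8: b8⊕b9⊕b10⊕b11⊕b12⊕b13⊕b14⊕b15 = 1⊕1⊕0⊕1⊕0⊕0⊕1⊕0 = 0
Syndrome (s8...s1) = 0100 → position 4.
Overall parity (XOR of all 16 bits, including p0): 0⊕1⊕1⊕1⊕1⊕1⊕1⊕1⊕1⊕1⊕0⊕1⊕0⊕0⊕1⊕0 = 1
Overall=1, syndrome position=4 → single-bit error at position 4.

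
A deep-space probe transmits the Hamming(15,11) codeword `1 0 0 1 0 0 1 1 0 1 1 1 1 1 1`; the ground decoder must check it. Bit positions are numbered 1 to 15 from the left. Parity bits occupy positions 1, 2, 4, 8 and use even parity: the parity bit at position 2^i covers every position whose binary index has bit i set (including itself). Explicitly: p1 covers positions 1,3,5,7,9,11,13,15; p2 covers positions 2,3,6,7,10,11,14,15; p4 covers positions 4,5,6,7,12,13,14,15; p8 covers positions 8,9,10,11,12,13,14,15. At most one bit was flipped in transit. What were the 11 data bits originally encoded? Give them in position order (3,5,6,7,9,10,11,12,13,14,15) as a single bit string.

s1: b1⊕b3⊕b5⊕b7⊕b9⊕b11⊕b13⊕b15 = 1⊕0⊕0⊕1⊕0⊕1⊕1⊕1 = 1
s2: b2⊕b3⊕b6⊕b7⊕b10⊕b11⊕b14⊕b15 = 0⊕0⊕0⊕1⊕1⊕1⊕1⊕1 = 1
s4: b4⊕b5⊕b6⊕b7⊕b12⊕b13⊕b14⊕b15 = 1⊕0⊕0⊕1⊕1⊕1⊕1⊕1 = 0
s8: b8⊕b9⊕b10⊕b11⊕b12⊕b13⊕b14⊕b15 = 1⊕0⊕1⊕1⊕1⊕1⊕1⊕1 = 1
Syndrome (s8...s1) = 1011 → position 11.
Flip bit 11: corrected codeword = 100100110101111
Data bits at positions 3,5,6,7,9,10,11,12,13,14,15: 00010101111

00010101111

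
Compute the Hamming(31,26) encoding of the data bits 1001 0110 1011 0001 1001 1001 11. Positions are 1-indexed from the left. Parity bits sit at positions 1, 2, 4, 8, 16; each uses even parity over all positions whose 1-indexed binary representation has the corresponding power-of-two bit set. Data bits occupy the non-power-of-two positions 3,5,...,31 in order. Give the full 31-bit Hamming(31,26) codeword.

Place data bits at non-power-of-two positions: b3=1, b5=0, b6=0, b7=1, b9=0, b10=1, b11=1, b12=0, b13=1, b14=0, b15=1, b17=1, b18=0, b19=0, b20=0, b21=1, b22=1, b23=0, b24=0, b25=1, b26=1, b27=0, b28=0, b29=1, b30=1, b31=1.
p1 = XOR of data positions {3,5,7,9,11,13,15,17,19,21,23,25,27,29,31} = 1⊕0⊕1⊕0⊕1⊕1⊕1⊕1⊕0⊕1⊕0⊕1⊕0⊕1⊕1 = 0
p2 = XOR of data positions {3,6,7,10,11,14,15,18,19,22,23,26,27,30,31} = 1⊕0⊕1⊕1⊕1⊕0⊕1⊕0⊕0⊕1⊕0⊕1⊕0⊕1⊕1 = 1
p4 = XOR of data positions {5,6,7,12,13,14,15,20,21,22,23,28,29,30,31} = 0⊕0⊕1⊕0⊕1⊕0⊕1⊕0⊕1⊕1⊕0⊕0⊕1⊕1⊕1 = 0
p8 = XOR of data positions {9,10,11,12,13,14,15,24,25,26,27,28,29,30,31} = 0⊕1⊕1⊕0⊕1⊕0⊕1⊕0⊕1⊕1⊕0⊕0⊕1⊕1⊕1 = 1
p16 = XOR of data positions {17,18,19,20,21,22,23,24,25,26,27,28,29,30,31} = 1⊕0⊕0⊕0⊕1⊕1⊕0⊕0⊕1⊕1⊕0⊕0⊕1⊕1⊕1 = 0
Codeword b1..b31 = 0110001101101010100011001100111

0110001101101010100011001100111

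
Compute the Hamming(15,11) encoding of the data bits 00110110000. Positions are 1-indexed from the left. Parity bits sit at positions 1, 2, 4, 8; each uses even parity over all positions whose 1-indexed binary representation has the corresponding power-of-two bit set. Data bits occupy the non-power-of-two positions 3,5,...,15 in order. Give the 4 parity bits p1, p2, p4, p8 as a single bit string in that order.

Place data bits at non-power-of-two positions: b3=0, b5=0, b6=1, b7=1, b9=0, b10=1, b11=1, b12=0, b13=0, b14=0, b15=0.
p1 = XOR of data positions {3,5,7,9,11,13,15} = 0⊕0⊕1⊕0⊕1⊕0⊕0 = 0
p2 = XOR of data positions {3,6,7,10,11,14,15} = 0⊕1⊕1⊕1⊕1⊕0⊕0 = 0
p4 = XOR of data positions {5,6,7,12,13,14,15} = 0⊕1⊕1⊕0⊕0⊕0⊕0 = 0
p8 = XOR of data positions {9,10,11,12,13,14,15} = 0⊕1⊕1⊕0⊕0⊕0⊕0 = 0
Parity bits p1,p2,p4,p8 = 0000

0000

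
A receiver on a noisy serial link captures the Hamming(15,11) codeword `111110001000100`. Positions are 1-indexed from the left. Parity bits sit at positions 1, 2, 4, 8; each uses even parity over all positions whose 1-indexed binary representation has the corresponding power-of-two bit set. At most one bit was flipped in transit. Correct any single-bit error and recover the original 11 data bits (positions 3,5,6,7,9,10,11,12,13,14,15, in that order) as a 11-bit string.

10001000100

s1: b1⊕b3⊕b5⊕b7⊕b9⊕b11⊕b13⊕b15 = 1⊕1⊕1⊕0⊕1⊕0⊕1⊕0 = 1
s2: b2⊕b3⊕b6⊕b7⊕b10⊕b11⊕b14⊕b15 = 1⊕1⊕0⊕0⊕0⊕0⊕0⊕0 = 0
s4: b4⊕b5⊕b6⊕b7⊕b12⊕b13⊕b14⊕b15 = 1⊕1⊕0⊕0⊕0⊕1⊕0⊕0 = 1
s8: b8⊕b9⊕b10⊕b11⊕b12⊕b13⊕b14⊕b15 = 0⊕1⊕0⊕0⊕0⊕1⊕0⊕0 = 0
Syndrome (s8...s1) = 0101 → position 5.
Flip bit 5: corrected codeword = 111100001000100
Data bits at positions 3,5,6,7,9,10,11,12,13,14,15: 10001000100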